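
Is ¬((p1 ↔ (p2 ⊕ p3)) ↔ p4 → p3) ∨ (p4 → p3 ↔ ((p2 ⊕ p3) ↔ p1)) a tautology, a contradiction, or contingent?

tautology

p1 | p2 | p3 | p4 || φ
T  | T  | T  | T  || T
T  | T  | T  | F  || T
T  | T  | F  | T  || T
T  | T  | F  | F  || T
T  | F  | T  | T  || T
T  | F  | T  | F  || T
T  | F  | F  | T  || T
T  | F  | F  | F  || T
F  | T  | T  | T  || T
F  | T  | T  | F  || T
F  | T  | F  | T  || T
F  | T  | F  | F  || T
F  | F  | T  | T  || T
F  | F  | T  | F  || T
F  | F  | F  | T  || T
F  | F  | F  | F  || T
Every row is T, so the formula is a tautology.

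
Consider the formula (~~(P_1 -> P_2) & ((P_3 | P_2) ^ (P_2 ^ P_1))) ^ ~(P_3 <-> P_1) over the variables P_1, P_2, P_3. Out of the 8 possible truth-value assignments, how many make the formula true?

P_1  P_2  P_3     (P_1 -> P_2)  ~(P_1 -> P_2)  ~~(P_1 -> P_2)  (P_3 | P_2)  (P_2 ^ P_1)  ((P_3 | P_2) ^ (P_2 ^ P_1))  (P_3 <-> P_1)  ~(P_3 <-> P_1)  φ
 F    F    F           T              F              T              F            F                    F                     T              F         F
 F    F    T           T              F              T              T            F                    T                     F              T         F
 F    T    F           T              F              T              T            T                    F                     T              F         F
 F    T    T           T              F              T              T            T                    F                     F              T         T
 T    F    F           F              T              F              F            T                    T                     F              T         T
 T    F    T           F              T              F              T            T                    F                     T              F         F
 T    T    F           T              F              T              T            F                    T                     F              T         F
 T    T    T           T              F              T              T            F                    T                     T              F         T
The formula is true on 3 of the 8 rows.

3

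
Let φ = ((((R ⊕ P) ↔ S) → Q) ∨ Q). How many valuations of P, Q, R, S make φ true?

P | Q | R | S | ((((R ⊕ P) ↔ S) → Q) ∨ Q)
- | - | - | - | -------------------------
0 | 0 | 0 | 0 |             0            
0 | 0 | 0 | 1 |             1            
0 | 0 | 1 | 0 |             1            
0 | 0 | 1 | 1 |             0            
0 | 1 | 0 | 0 |             1            
0 | 1 | 0 | 1 |             1            
0 | 1 | 1 | 0 |             1            
0 | 1 | 1 | 1 |             1            
1 | 0 | 0 | 0 |             1            
1 | 0 | 0 | 1 |             0            
1 | 0 | 1 | 0 |             0            
1 | 0 | 1 | 1 |             1            
1 | 1 | 0 | 0 |             1            
1 | 1 | 0 | 1 |             1            
1 | 1 | 1 | 0 |             1            
1 | 1 | 1 | 1 |             1            
The formula is true on 12 of the 16 rows.

12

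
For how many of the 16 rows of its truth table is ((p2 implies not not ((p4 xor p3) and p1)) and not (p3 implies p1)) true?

p1 | p2 | p3 | p4 | (p4 xor p3) | ((p4 xor p3) and p1) | not ((p4 xor p3) and p1) | not not ((p4 xor p3) and p1) | (p3 implies p1) | not (p3 implies p1) | φ
-- | -- | -- | -- | ----------- | -------------------- | ------------------------ | ---------------------------- | --------------- | ------------------- | -
T  | T  | T  | T  |      F      |          F           |            T             |              F               |        T        |          F          | F
T  | T  | T  | F  |      T      |          T           |            F             |              T               |        T        |          F          | F
T  | T  | F  | T  |      T      |          T           |            F             |              T               |        T        |          F          | F
T  | T  | F  | F  |      F      |          F           |            T             |              F               |        T        |          F          | F
T  | F  | T  | T  |      F      |          F           |            T             |              F               |        T        |          F          | F
T  | F  | T  | F  |      T      |          T           |            F             |              T               |        T        |          F          | F
T  | F  | F  | T  |      T      |          T           |            F             |              T               |        T        |          F          | F
T  | F  | F  | F  |      F      |          F           |            T             |              F               |        T        |          F          | F
F  | T  | T  | T  |      F      |          F           |            T             |              F               |        F        |          T          | F
F  | T  | T  | F  |      T      |          F           |            T             |              F               |        F        |          T          | F
F  | T  | F  | T  |      T      |          F           |            T             |              F               |        T        |          F          | F
F  | T  | F  | F  |      F      |          F           |            T             |              F               |        T        |          F          | F
F  | F  | T  | T  |      F      |          F           |            T             |              F               |        F        |          T          | T
F  | F  | T  | F  |      T      |          F           |            T             |              F               |        F        |          T          | T
F  | F  | F  | T  |      T      |          F           |            T             |              F               |        T        |          F          | F
F  | F  | F  | F  |      F      |          F           |            T             |              F               |        T        |          F          | F
The formula is true on 2 of the 16 rows.

2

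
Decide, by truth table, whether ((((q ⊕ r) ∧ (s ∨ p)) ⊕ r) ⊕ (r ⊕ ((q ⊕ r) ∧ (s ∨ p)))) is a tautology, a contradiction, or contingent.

  p   |   q   |   r   |   s   ||   φ  
False | False | False | False || False
False | False | False |  True || False
False | False |  True | False || False
False | False |  True |  True || False
False |  True | False | False || False
False |  True | False |  True || False
False |  True |  True | False || False
False |  True |  True |  True || False
 True | False | False | False || False
 True | False | False |  True || False
 True | False |  True | False || False
 True | False |  True |  True || False
 True |  True | False | False || False
 True |  True | False |  True || False
 True |  True |  True | False || False
 True |  True |  True |  True || False
Every row is False, so the formula is a contradiction.

contradiction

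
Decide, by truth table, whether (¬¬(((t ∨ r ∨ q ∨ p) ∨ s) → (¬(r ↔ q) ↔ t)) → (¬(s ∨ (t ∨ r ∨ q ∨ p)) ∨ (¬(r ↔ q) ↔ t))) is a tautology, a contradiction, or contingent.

tautology

p  q  r  s  t  |  φ
T  T  T  T  T  |  T
T  T  T  T  F  |  T
T  T  T  F  T  |  T
T  T  T  F  F  |  T
T  T  F  T  T  |  T
T  T  F  T  F  |  T
T  T  F  F  T  |  T
T  T  F  F  F  |  T
T  F  T  T  T  |  T
T  F  T  T  F  |  T
T  F  T  F  T  |  T
T  F  T  F  F  |  T
T  F  F  T  T  |  T
T  F  F  T  F  |  T
T  F  F  F  T  |  T
T  F  F  F  F  |  T
F  T  T  T  T  |  T
F  T  T  T  F  |  T
F  T  T  F  T  |  T
F  T  T  F  F  |  T
F  T  F  T  T  |  T
F  T  F  T  F  |  T
F  T  F  F  T  |  T
F  T  F  F  F  |  T
F  F  T  T  T  |  T
F  F  T  T  F  |  T
F  F  T  F  T  |  T
F  F  T  F  F  |  T
F  F  F  T  T  |  T
F  F  F  T  F  |  T
F  F  F  F  T  |  T
F  F  F  F  F  |  T
Every row is T, so the formula is a tautology.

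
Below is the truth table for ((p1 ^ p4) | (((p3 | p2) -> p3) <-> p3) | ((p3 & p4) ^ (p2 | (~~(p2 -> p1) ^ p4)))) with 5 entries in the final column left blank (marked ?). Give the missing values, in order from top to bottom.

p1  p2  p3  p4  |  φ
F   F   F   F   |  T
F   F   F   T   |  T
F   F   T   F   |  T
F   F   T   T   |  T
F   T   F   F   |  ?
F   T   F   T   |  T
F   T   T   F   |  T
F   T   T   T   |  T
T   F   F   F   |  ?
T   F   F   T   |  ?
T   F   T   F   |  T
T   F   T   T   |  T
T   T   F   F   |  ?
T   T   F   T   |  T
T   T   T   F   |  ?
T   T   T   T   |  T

T, T, F, T, T

Row p1=F, p2=T, p3=F, p4=F: (p1 ^ p4) = F, (((p3 | p2) -> p3) <-> p3) = T, ((p3 & p4) ^ (p2 | (~~(p2 -> p1) ^ p4))) = T, so the formula = T.
Row p1=T, p2=F, p3=F, p4=F: (p1 ^ p4) = T, (((p3 | p2) -> p3) <-> p3) = F, ((p3 & p4) ^ (p2 | (~~(p2 -> p1) ^ p4))) = T, so the formula = T.
Row p1=T, p2=F, p3=F, p4=T: (p1 ^ p4) = F, (((p3 | p2) -> p3) <-> p3) = F, ((p3 & p4) ^ (p2 | (~~(p2 -> p1) ^ p4))) = F, so the formula = F.
Row p1=T, p2=T, p3=F, p4=F: (p1 ^ p4) = T, (((p3 | p2) -> p3) <-> p3) = T, ((p3 & p4) ^ (p2 | (~~(p2 -> p1) ^ p4))) = T, so the formula = T.
Row p1=T, p2=T, p3=T, p4=F: (p1 ^ p4) = T, (((p3 | p2) -> p3) <-> p3) = T, ((p3 & p4) ^ (p2 | (~~(p2 -> p1) ^ p4))) = T, so the formula = T.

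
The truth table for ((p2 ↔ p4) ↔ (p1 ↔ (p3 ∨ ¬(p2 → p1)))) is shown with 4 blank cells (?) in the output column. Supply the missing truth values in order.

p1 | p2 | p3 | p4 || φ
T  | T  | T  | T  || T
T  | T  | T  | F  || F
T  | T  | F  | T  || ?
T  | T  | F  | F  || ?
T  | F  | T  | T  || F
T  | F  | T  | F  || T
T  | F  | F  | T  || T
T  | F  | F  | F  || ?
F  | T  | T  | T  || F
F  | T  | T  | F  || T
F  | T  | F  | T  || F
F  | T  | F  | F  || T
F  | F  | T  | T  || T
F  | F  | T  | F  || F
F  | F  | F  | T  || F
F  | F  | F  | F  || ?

Row p1=T, p2=T, p3=F, p4=T: (p2 ↔ p4) = T, (p1 ↔ (p3 ∨ ¬(p2 → p1))) = F, so the formula = F.
Row p1=T, p2=T, p3=F, p4=F: (p2 ↔ p4) = F, (p1 ↔ (p3 ∨ ¬(p2 → p1))) = F, so the formula = T.
Row p1=T, p2=F, p3=F, p4=F: (p2 ↔ p4) = T, (p1 ↔ (p3 ∨ ¬(p2 → p1))) = F, so the formula = F.
Row p1=F, p2=F, p3=F, p4=F: (p2 ↔ p4) = T, (p1 ↔ (p3 ∨ ¬(p2 → p1))) = T, so the formula = T.

F, T, F, T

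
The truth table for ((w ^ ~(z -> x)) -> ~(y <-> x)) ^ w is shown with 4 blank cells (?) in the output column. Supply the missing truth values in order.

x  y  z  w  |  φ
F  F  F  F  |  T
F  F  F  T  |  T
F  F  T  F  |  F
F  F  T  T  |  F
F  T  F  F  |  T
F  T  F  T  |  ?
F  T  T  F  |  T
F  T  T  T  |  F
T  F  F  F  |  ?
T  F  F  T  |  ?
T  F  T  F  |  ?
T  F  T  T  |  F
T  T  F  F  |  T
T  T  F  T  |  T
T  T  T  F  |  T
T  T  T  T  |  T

Row x=F, y=T, z=F, w=T: ((w ^ ~(z -> x)) -> ~(y <-> x)) = T, so the formula = F.
Row x=T, y=F, z=F, w=F: ((w ^ ~(z -> x)) -> ~(y <-> x)) = T, so the formula = T.
Row x=T, y=F, z=F, w=T: ((w ^ ~(z -> x)) -> ~(y <-> x)) = T, so the formula = F.
Row x=T, y=F, z=T, w=F: ((w ^ ~(z -> x)) -> ~(y <-> x)) = T, so the formula = T.

F, T, F, T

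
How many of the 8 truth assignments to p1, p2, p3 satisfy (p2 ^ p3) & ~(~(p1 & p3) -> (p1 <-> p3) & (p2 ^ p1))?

p1 | p2 | p3 | (p2 ^ p3) | (p1 & p3) | ~(p1 & p3) | (p1 <-> p3) | (p2 ^ p1) | ((p1 <-> p3) & (p2 ^ p1)) | φ
-- | -- | -- | --------- | --------- | ---------- | ----------- | --------- | ------------------------- | -
T  | T  | T  |     F     |     T     |     F      |      T      |     F     |             F             | F
T  | T  | F  |     T     |     F     |     T      |      F      |     F     |             F             | T
T  | F  | T  |     T     |     T     |     F      |      T      |     T     |             T             | F
T  | F  | F  |     F     |     F     |     T      |      F      |     T     |             F             | F
F  | T  | T  |     F     |     F     |     T      |      F      |     T     |             F             | F
F  | T  | F  |     T     |     F     |     T      |      T      |     T     |             T             | F
F  | F  | T  |     T     |     F     |     T      |      F      |     F     |             F             | T
F  | F  | F  |     F     |     F     |     T      |      T      |     F     |             F             | F
The formula is true on 2 of the 8 rows.

2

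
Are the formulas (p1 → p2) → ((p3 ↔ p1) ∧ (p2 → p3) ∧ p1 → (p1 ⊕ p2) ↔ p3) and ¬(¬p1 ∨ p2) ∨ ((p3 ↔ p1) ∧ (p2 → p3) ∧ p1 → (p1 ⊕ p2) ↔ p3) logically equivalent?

equivalent

  p1  |   p2  |   p3  |   φ   |   ψ  
----- | ----- | ----- | ----- | -----
 True |  True |  True | False | False
 True |  True | False | False | False
 True | False |  True |  True |  True
 True | False | False |  True |  True
False |  True |  True |  True |  True
False |  True | False | False | False
False | False |  True |  True |  True
False | False | False | False | False
The columns for φ and ψ agree on every row, so they are logically equivalent.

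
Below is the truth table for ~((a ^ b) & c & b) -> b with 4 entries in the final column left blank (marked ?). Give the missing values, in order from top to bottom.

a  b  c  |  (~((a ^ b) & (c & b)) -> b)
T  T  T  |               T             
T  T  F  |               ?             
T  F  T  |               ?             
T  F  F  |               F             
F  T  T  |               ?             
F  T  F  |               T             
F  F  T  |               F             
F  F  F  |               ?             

T, F, T, F

Row a=T, b=T, c=F: ~((a ^ b) & c & b) = T, so (~((a ^ b) & (c & b)) -> b) = T.
Row a=T, b=F, c=T: ~((a ^ b) & c & b) = T, so (~((a ^ b) & (c & b)) -> b) = F.
Row a=F, b=T, c=T: ~((a ^ b) & c & b) = F, so (~((a ^ b) & (c & b)) -> b) = T.
Row a=F, b=F, c=F: ~((a ^ b) & c & b) = T, so (~((a ^ b) & (c & b)) -> b) = F.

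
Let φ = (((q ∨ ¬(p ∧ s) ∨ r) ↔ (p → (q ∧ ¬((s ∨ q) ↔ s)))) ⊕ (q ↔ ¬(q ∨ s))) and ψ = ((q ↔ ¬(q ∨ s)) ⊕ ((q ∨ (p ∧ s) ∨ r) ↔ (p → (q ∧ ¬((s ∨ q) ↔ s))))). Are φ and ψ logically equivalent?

p  q  r  s  |  φ  ψ
T  T  T  T  |  F  F
T  T  T  F  |  T  T
T  T  F  T  |  F  F
T  T  F  F  |  T  T
T  F  T  T  |  T  T
T  F  T  F  |  F  F
T  F  F  T  |  F  T
T  F  F  F  |  F  T
F  T  T  T  |  T  T
F  T  T  F  |  T  T
F  T  F  T  |  T  T
F  T  F  F  |  T  T
F  F  T  T  |  F  F
F  F  T  F  |  T  T
F  F  F  T  |  F  T
F  F  F  F  |  T  F
The columns differ at p=T, q=F, r=F, s=T (φ=F, ψ=T), so they are not equivalent.

not equivalent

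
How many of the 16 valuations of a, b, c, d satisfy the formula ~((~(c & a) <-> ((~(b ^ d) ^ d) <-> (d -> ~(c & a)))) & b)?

a  b  c  d  |  (c & a)  ~(c & a)  (b ^ d)  ~(b ^ d)  (~(b ^ d) ^ d)  (d -> ~(c & a))  φ
T  T  T  T  |     T        F         F        T            F                F         T
T  T  T  F  |     T        F         T        F            F                T         F
T  T  F  T  |     F        T         F        T            F                T         T
T  T  F  F  |     F        T         T        F            F                T         T
T  F  T  T  |     T        F         T        F            T                F         T
T  F  T  F  |     T        F         F        T            T                T         T
T  F  F  T  |     F        T         T        F            T                T         T
T  F  F  F  |     F        T         F        T            T                T         T
F  T  T  T  |     F        T         F        T            F                T         T
F  T  T  F  |     F        T         T        F            F                T         T
F  T  F  T  |     F        T         F        T            F                T         T
F  T  F  F  |     F        T         T        F            F                T         T
F  F  T  T  |     F        T         T        F            T                T         T
F  F  T  F  |     F        T         F        T            T                T         T
F  F  F  T  |     F        T         T        F            T                T         T
F  F  F  F  |     F        T         F        T            T                T         T
The formula is true on 15 of the 16 rows.

15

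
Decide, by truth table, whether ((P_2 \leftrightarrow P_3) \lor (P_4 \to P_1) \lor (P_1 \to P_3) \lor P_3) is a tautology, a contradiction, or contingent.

P_1 | P_2 | P_3 | P_4 | φ
--- | --- | --- | --- | -
 1  |  1  |  1  |  1  | 1
 1  |  1  |  1  |  0  | 1
 1  |  1  |  0  |  1  | 1
 1  |  1  |  0  |  0  | 1
 1  |  0  |  1  |  1  | 1
 1  |  0  |  1  |  0  | 1
 1  |  0  |  0  |  1  | 1
 1  |  0  |  0  |  0  | 1
 0  |  1  |  1  |  1  | 1
 0  |  1  |  1  |  0  | 1
 0  |  1  |  0  |  1  | 1
 0  |  1  |  0  |  0  | 1
 0  |  0  |  1  |  1  | 1
 0  |  0  |  1  |  0  | 1
 0  |  0  |  0  |  1  | 1
 0  |  0  |  0  |  0  | 1
Every row is 1, so the formula is a tautology.

tautology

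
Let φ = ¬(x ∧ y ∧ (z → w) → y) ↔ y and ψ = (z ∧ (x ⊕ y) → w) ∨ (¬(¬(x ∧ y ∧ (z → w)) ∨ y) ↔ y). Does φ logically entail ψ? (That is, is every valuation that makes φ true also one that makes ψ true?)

  x   |   y   |   z   |   w   ||   φ   |   ψ  
 True |  True |  True |  True || False |  True
 True |  True |  True | False || False |  True
 True |  True | False |  True || False |  True
 True |  True | False | False || False |  True
 True | False |  True |  True ||  True |  True
 True | False |  True | False ||  True |  True
 True | False | False |  True ||  True |  True
 True | False | False | False ||  True |  True
False |  True |  True |  True || False |  True
False |  True |  True | False || False | False
False |  True | False |  True || False |  True
False |  True | False | False || False |  True
False | False |  True |  True ||  True |  True
False | False |  True | False ||  True |  True
False | False | False |  True ||  True |  True
False | False | False | False ||  True |  True
In every row where φ is true, ψ is also true, so φ ⊨ ψ.

yes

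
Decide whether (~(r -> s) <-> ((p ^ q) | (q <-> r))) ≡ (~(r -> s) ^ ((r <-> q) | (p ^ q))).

p  q  r  s  |  φ  ψ
0  0  0  0  |  0  1
0  0  0  1  |  0  1
0  0  1  0  |  0  1
0  0  1  1  |  1  0
0  1  0  0  |  0  1
0  1  0  1  |  0  1
0  1  1  0  |  1  0
0  1  1  1  |  0  1
1  0  0  0  |  0  1
1  0  0  1  |  0  1
1  0  1  0  |  1  0
1  0  1  1  |  0  1
1  1  0  0  |  1  0
1  1  0  1  |  1  0
1  1  1  0  |  1  0
1  1  1  1  |  0  1
The columns differ at p=0, q=0, r=0, s=0 (φ=0, ψ=1), so they are not equivalent.

not equivalent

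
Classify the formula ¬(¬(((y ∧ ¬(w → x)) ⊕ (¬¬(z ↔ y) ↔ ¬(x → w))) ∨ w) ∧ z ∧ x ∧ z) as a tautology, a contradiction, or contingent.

contingent

x  y  z  w  |  (w → x)  ¬(w → x)  (y ∧ ¬(w → x))  (z ↔ y)  ¬(z ↔ y)  ¬¬(z ↔ y)  (x → w)  ¬(x → w)  (¬¬(z ↔ y) ↔ ¬(x → w))  (z ∧ x ∧ z)  φ
1  1  1  1  |     1        0            0            1        0          1         1        0                0                  1       1
1  1  1  0  |     1        0            0            1        0          1         0        1                1                  1       1
1  1  0  1  |     1        0            0            0        1          0         1        0                1                  0       1
1  1  0  0  |     1        0            0            0        1          0         0        1                0                  0       1
1  0  1  1  |     1        0            0            0        1          0         1        0                1                  1       1
1  0  1  0  |     1        0            0            0        1          0         0        1                0                  1       0
1  0  0  1  |     1        0            0            1        0          1         1        0                0                  0       1
1  0  0  0  |     1        0            0            1        0          1         0        1                1                  0       1
0  1  1  1  |     0        1            1            1        0          1         1        0                0                  0       1
0  1  1  0  |     1        0            0            1        0          1         1        0                0                  0       1
0  1  0  1  |     0        1            1            0        1          0         1        0                1                  0       1
0  1  0  0  |     1        0            0            0        1          0         1        0                1                  0       1
0  0  1  1  |     0        1            0            0        1          0         1        0                1                  0       1
0  0  1  0  |     1        0            0            0        1          0         1        0                1                  0       1
0  0  0  1  |     0        1            0            1        0          1         1        0                0                  0       1
0  0  0  0  |     1        0            0            1        0          1         1        0                0                  0       1
15 of 16 rows are 1, so the formula is contingent.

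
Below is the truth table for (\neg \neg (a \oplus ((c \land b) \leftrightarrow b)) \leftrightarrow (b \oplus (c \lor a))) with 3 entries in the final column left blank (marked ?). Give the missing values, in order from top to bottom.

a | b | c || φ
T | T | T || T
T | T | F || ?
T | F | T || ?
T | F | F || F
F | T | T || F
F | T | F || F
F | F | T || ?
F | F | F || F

Row a=T, b=T, c=F: \neg \neg (a \oplus ((c \land b) \leftrightarrow b)) = T, (b \oplus (c \lor a)) = F, so the formula = F.
Row a=T, b=F, c=T: \neg \neg (a \oplus ((c \land b) \leftrightarrow b)) = F, (b \oplus (c \lor a)) = T, so the formula = F.
Row a=F, b=F, c=T: \neg \neg (a \oplus ((c \land b) \leftrightarrow b)) = T, (b \oplus (c \lor a)) = T, so the formula = T.

F, F, T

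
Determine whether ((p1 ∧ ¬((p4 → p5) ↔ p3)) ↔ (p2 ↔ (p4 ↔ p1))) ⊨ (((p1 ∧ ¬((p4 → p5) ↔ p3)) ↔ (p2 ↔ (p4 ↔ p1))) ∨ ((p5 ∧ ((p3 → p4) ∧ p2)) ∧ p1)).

p1 | p2 | p3 | p4 | p5 || φ | ψ
T  | T  | T  | T  | T  || F | T
T  | T  | T  | T  | F  || T | T
T  | T  | T  | F  | T  || T | T
T  | T  | T  | F  | F  || T | T
T  | T  | F  | T  | T  || T | T
T  | T  | F  | T  | F  || F | F
T  | T  | F  | F  | T  || F | T
T  | T  | F  | F  | F  || F | F
T  | F  | T  | T  | T  || T | T
T  | F  | T  | T  | F  || F | F
T  | F  | T  | F  | T  || F | F
T  | F  | T  | F  | F  || F | F
T  | F  | F  | T  | T  || F | F
T  | F  | F  | T  | F  || T | T
T  | F  | F  | F  | T  || T | T
T  | F  | F  | F  | F  || T | T
F  | T  | T  | T  | T  || T | T
F  | T  | T  | T  | F  || T | T
F  | T  | T  | F  | T  || F | F
F  | T  | T  | F  | F  || F | F
F  | T  | F  | T  | T  || T | T
F  | T  | F  | T  | F  || T | T
F  | T  | F  | F  | T  || F | F
F  | T  | F  | F  | F  || F | F
F  | F  | T  | T  | T  || F | F
F  | F  | T  | T  | F  || F | F
F  | F  | T  | F  | T  || T | T
F  | F  | T  | F  | F  || T | T
F  | F  | F  | T  | T  || F | F
F  | F  | F  | T  | F  || F | F
F  | F  | F  | F  | T  || T | T
F  | F  | F  | F  | F  || T | T
In every row where φ is true, ψ is also true, so φ ⊨ ψ.

yes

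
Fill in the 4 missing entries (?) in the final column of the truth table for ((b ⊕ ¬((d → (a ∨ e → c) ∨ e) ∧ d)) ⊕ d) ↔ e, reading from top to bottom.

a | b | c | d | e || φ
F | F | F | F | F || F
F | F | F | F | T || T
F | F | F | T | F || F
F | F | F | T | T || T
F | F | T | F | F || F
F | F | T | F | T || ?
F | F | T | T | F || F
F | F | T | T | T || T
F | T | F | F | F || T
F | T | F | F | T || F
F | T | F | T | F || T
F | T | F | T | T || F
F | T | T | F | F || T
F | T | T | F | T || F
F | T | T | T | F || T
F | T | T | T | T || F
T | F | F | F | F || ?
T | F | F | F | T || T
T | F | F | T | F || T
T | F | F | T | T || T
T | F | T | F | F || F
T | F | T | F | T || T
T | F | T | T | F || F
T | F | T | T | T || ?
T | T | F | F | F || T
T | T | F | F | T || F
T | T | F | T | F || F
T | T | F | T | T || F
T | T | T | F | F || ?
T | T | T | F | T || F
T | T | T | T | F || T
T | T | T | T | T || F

T, F, T, T

Row a=F, b=F, c=T, d=F, e=T: ((b ⊕ ¬((d → (a ∨ e → c) ∨ e) ∧ d)) ⊕ d) = T, so the formula = T.
Row a=T, b=F, c=F, d=F, e=F: ((b ⊕ ¬((d → (a ∨ e → c) ∨ e) ∧ d)) ⊕ d) = T, so the formula = F.
Row a=T, b=F, c=T, d=T, e=T: ((b ⊕ ¬((d → (a ∨ e → c) ∨ e) ∧ d)) ⊕ d) = T, so the formula = T.
Row a=T, b=T, c=T, d=F, e=F: ((b ⊕ ¬((d → (a ∨ e → c) ∨ e) ∧ d)) ⊕ d) = F, so the formula = T.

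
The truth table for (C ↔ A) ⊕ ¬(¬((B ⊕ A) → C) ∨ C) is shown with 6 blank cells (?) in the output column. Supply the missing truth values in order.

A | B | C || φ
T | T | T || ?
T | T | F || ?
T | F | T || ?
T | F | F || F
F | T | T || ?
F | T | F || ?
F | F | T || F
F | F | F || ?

Row A=T, B=T, C=T: (C ↔ A) = T, ¬(¬((B ⊕ A) → C) ∨ C) = F, so the formula = T.
Row A=T, B=T, C=F: (C ↔ A) = F, ¬(¬((B ⊕ A) → C) ∨ C) = T, so the formula = T.
Row A=T, B=F, C=T: (C ↔ A) = T, ¬(¬((B ⊕ A) → C) ∨ C) = F, so the formula = T.
Row A=F, B=T, C=T: (C ↔ A) = F, ¬(¬((B ⊕ A) → C) ∨ C) = F, so the formula = F.
Row A=F, B=T, C=F: (C ↔ A) = T, ¬(¬((B ⊕ A) → C) ∨ C) = F, so the formula = T.
Row A=F, B=F, C=F: (C ↔ A) = T, ¬(¬((B ⊕ A) → C) ∨ C) = T, so the formula = F.

T, T, T, F, T, F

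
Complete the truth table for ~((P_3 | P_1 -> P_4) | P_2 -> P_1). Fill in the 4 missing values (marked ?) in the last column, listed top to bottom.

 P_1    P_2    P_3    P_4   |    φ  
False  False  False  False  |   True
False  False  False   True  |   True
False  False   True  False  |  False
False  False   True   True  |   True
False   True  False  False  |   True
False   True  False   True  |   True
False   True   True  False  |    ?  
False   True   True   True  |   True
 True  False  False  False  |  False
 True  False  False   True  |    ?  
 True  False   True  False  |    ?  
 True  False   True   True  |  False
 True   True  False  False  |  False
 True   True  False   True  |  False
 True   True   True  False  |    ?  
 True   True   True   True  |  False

True, False, False, False

Row P_1=False, P_2=True, P_3=True, P_4=False: ((P_3 | P_1 -> P_4) | P_2) = True, ((P_3 | P_1 -> P_4) | P_2 -> P_1) = False, so the formula = True.
Row P_1=True, P_2=False, P_3=False, P_4=True: ((P_3 | P_1 -> P_4) | P_2) = True, ((P_3 | P_1 -> P_4) | P_2 -> P_1) = True, so the formula = False.
Row P_1=True, P_2=False, P_3=True, P_4=False: ((P_3 | P_1 -> P_4) | P_2) = False, ((P_3 | P_1 -> P_4) | P_2 -> P_1) = True, so the formula = False.
Row P_1=True, P_2=True, P_3=True, P_4=False: ((P_3 | P_1 -> P_4) | P_2) = True, ((P_3 | P_1 -> P_4) | P_2 -> P_1) = True, so the formula = False.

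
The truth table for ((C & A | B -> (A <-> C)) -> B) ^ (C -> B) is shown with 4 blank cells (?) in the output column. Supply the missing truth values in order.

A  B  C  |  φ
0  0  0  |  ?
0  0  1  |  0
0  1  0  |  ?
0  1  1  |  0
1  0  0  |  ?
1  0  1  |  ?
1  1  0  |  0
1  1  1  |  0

Row A=0, B=0, C=0: ((C & A | B -> (A <-> C)) -> B) = 0, (C -> B) = 1, so the formula = 1.
Row A=0, B=1, C=0: ((C & A | B -> (A <-> C)) -> B) = 1, (C -> B) = 1, so the formula = 0.
Row A=1, B=0, C=0: ((C & A | B -> (A <-> C)) -> B) = 0, (C -> B) = 1, so the formula = 1.
Row A=1, B=0, C=1: ((C & A | B -> (A <-> C)) -> B) = 0, (C -> B) = 0, so the formula = 0.

1, 0, 1, 0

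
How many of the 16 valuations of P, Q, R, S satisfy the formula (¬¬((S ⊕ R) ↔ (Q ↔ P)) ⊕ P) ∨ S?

12

P | Q | R | S | (S ⊕ R) | (Q ↔ P) | ((S ⊕ R) ↔ (Q ↔ P)) | ¬((S ⊕ R) ↔ (Q ↔ P)) | ¬¬((S ⊕ R) ↔ (Q ↔ P)) | (¬¬((S ⊕ R) ↔ (Q ↔ P)) ⊕ P) | φ
- | - | - | - | ------- | ------- | ------------------- | -------------------- | --------------------- | --------------------------- | -
T | T | T | T |    F    |    T    |          F          |          T           |           F           |              T              | T
T | T | T | F |    T    |    T    |          T          |          F           |           T           |              F              | F
T | T | F | T |    T    |    T    |          T          |          F           |           T           |              F              | T
T | T | F | F |    F    |    T    |          F          |          T           |           F           |              T              | T
T | F | T | T |    F    |    F    |          T          |          F           |           T           |              F              | T
T | F | T | F |    T    |    F    |          F          |          T           |           F           |              T              | T
T | F | F | T |    T    |    F    |          F          |          T           |           F           |              T              | T
T | F | F | F |    F    |    F    |          T          |          F           |           T           |              F              | F
F | T | T | T |    F    |    F    |          T          |          F           |           T           |              T              | T
F | T | T | F |    T    |    F    |          F          |          T           |           F           |              F              | F
F | T | F | T |    T    |    F    |          F          |          T           |           F           |              F              | T
F | T | F | F |    F    |    F    |          T          |          F           |           T           |              T              | T
F | F | T | T |    F    |    T    |          F          |          T           |           F           |              F              | T
F | F | T | F |    T    |    T    |          T          |          F           |           T           |              T              | T
F | F | F | T |    T    |    T    |          T          |          F           |           T           |              T              | T
F | F | F | F |    F    |    T    |          F          |          T           |           F           |              F              | F
The formula is true on 12 of the 16 rows.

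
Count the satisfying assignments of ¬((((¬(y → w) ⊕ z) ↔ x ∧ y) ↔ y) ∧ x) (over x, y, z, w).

  x   |   y   |   z   |   w   ||   φ  
 True |  True |  True |  True || False
 True |  True |  True | False ||  True
 True |  True | False |  True ||  True
 True |  True | False | False || False
 True | False |  True |  True || False
 True | False |  True | False || False
 True | False | False |  True ||  True
 True | False | False | False ||  True
False |  True |  True |  True ||  True
False |  True |  True | False ||  True
False |  True | False |  True ||  True
False |  True | False | False ||  True
False | False |  True |  True ||  True
False | False |  True | False ||  True
False | False | False |  True ||  True
False | False | False | False ||  True
The formula is true on 12 of the 16 rows.

12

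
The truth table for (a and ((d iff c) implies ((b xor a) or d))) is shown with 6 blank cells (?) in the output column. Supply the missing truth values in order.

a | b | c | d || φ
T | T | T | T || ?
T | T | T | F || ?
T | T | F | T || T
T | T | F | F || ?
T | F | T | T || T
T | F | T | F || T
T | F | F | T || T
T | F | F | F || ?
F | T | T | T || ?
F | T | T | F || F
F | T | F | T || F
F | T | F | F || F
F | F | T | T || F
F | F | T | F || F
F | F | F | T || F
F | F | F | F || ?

T, T, F, T, F, F

Row a=T, b=T, c=T, d=T: ((d iff c) implies ((b xor a) or d)) = T, so the formula = T.
Row a=T, b=T, c=T, d=F: ((d iff c) implies ((b xor a) or d)) = T, so the formula = T.
Row a=T, b=T, c=F, d=F: ((d iff c) implies ((b xor a) or d)) = F, so the formula = F.
Row a=T, b=F, c=F, d=F: ((d iff c) implies ((b xor a) or d)) = T, so the formula = T.
Row a=F, b=T, c=T, d=T: ((d iff c) implies ((b xor a) or d)) = T, so the formula = F.
Row a=F, b=F, c=F, d=F: ((d iff c) implies ((b xor a) or d)) = F, so the formula = F.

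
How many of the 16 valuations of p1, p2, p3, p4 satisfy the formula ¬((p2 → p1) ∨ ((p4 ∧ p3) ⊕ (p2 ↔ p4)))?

3

p1 | p2 | p3 | p4 || (p2 → p1) | (p4 ∧ p3) | (p2 ↔ p4) | ((p4 ∧ p3) ⊕ (p2 ↔ p4)) | φ
F  | F  | F  | F  ||     T     |     F     |     T     |            T            | F
F  | F  | F  | T  ||     T     |     F     |     F     |            F            | F
F  | F  | T  | F  ||     T     |     F     |     T     |            T            | F
F  | F  | T  | T  ||     T     |     T     |     F     |            T            | F
F  | T  | F  | F  ||     F     |     F     |     F     |            F            | T
F  | T  | F  | T  ||     F     |     F     |     T     |            T            | F
F  | T  | T  | F  ||     F     |     F     |     F     |            F            | T
F  | T  | T  | T  ||     F     |     T     |     T     |            F            | T
T  | F  | F  | F  ||     T     |     F     |     T     |            T            | F
T  | F  | F  | T  ||     T     |     F     |     F     |            F            | F
T  | F  | T  | F  ||     T     |     F     |     T     |            T            | F
T  | F  | T  | T  ||     T     |     T     |     F     |            T            | F
T  | T  | F  | F  ||     T     |     F     |     F     |            F            | F
T  | T  | F  | T  ||     T     |     F     |     T     |            T            | F
T  | T  | T  | F  ||     T     |     F     |     F     |            F            | F
T  | T  | T  | T  ||     T     |     T     |     T     |            F            | F
The formula is true on 3 of the 16 rows.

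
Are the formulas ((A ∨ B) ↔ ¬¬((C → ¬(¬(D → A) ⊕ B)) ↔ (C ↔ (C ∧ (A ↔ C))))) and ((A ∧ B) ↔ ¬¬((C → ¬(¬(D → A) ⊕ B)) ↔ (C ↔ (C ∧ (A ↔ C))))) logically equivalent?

A  B  C  D  |  φ  ψ
F  F  F  F  |  F  F
F  F  F  T  |  F  F
F  F  T  F  |  T  T
F  F  T  T  |  F  F
F  T  F  F  |  T  F
F  T  F  T  |  T  F
F  T  T  F  |  T  F
F  T  T  T  |  F  T
T  F  F  F  |  T  F
T  F  F  T  |  T  F
T  F  T  F  |  T  F
T  F  T  T  |  T  F
T  T  F  F  |  T  T
T  T  F  T  |  T  T
T  T  T  F  |  F  F
T  T  T  T  |  F  F
The columns differ at A=F, B=T, C=F, D=F (φ=T, ψ=F), so they are not equivalent.

not equivalent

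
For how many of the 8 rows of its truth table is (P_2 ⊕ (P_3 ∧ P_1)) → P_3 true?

6

P_1 | P_2 | P_3 || (P_3 ∧ P_1) | (P_2 ⊕ (P_3 ∧ P_1)) | ((P_2 ⊕ (P_3 ∧ P_1)) → P_3)
 T  |  T  |  T  ||      T      |          F          |              T             
 T  |  T  |  F  ||      F      |          T          |              F             
 T  |  F  |  T  ||      T      |          T          |              T             
 T  |  F  |  F  ||      F      |          F          |              T             
 F  |  T  |  T  ||      F      |          T          |              T             
 F  |  T  |  F  ||      F      |          T          |              F             
 F  |  F  |  T  ||      F      |          F          |              T             
 F  |  F  |  F  ||      F      |          F          |              T             
The formula is true on 6 of the 8 rows.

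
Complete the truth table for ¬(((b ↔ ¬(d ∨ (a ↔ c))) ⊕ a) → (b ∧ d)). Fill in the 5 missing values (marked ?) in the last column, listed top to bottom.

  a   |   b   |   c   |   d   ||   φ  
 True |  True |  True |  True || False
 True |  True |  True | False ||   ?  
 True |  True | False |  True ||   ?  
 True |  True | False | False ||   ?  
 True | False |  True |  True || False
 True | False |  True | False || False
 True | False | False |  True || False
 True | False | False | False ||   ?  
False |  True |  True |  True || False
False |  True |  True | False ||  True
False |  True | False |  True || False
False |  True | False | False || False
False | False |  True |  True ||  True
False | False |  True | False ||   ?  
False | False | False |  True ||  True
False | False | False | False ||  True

Row a=True, b=True, c=True, d=False: ((b ↔ ¬(d ∨ (a ↔ c))) ⊕ a) = True, (b ∧ d) = False, (((b ↔ ¬(d ∨ (a ↔ c))) ⊕ a) → (b ∧ d)) = False, so the formula = True.
Row a=True, b=True, c=False, d=True: ((b ↔ ¬(d ∨ (a ↔ c))) ⊕ a) = True, (b ∧ d) = True, (((b ↔ ¬(d ∨ (a ↔ c))) ⊕ a) → (b ∧ d)) = True, so the formula = False.
Row a=True, b=True, c=False, d=False: ((b ↔ ¬(d ∨ (a ↔ c))) ⊕ a) = False, (b ∧ d) = False, (((b ↔ ¬(d ∨ (a ↔ c))) ⊕ a) → (b ∧ d)) = True, so the formula = False.
Row a=True, b=False, c=False, d=False: ((b ↔ ¬(d ∨ (a ↔ c))) ⊕ a) = True, (b ∧ d) = False, (((b ↔ ¬(d ∨ (a ↔ c))) ⊕ a) → (b ∧ d)) = False, so the formula = True.
Row a=False, b=False, c=True, d=False: ((b ↔ ¬(d ∨ (a ↔ c))) ⊕ a) = False, (b ∧ d) = False, (((b ↔ ¬(d ∨ (a ↔ c))) ⊕ a) → (b ∧ d)) = True, so the formula = False.

True, False, False, True, False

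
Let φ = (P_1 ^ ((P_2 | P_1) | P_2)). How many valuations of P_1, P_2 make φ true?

P_1  P_2     (P_1 ^ ((P_2 | P_1) | P_2))
 T    T                   F             
 T    F                   F             
 F    T                   T             
 F    F                   F             
The formula is true on 1 of the 4 rows.

1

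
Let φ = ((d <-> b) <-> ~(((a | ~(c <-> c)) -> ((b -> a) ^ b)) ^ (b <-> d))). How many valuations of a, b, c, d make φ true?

a  b  c  d     (d <-> b)  (c <-> c)  ~(c <-> c)  (a | ~(c <-> c))  (b -> a)  ((b -> a) ^ b)  (b <-> d)  φ
T  T  T  T         T          T          F              T             T            F             T      F
T  T  T  F         F          T          F              T             T            F             F      F
T  T  F  T         T          T          F              T             T            F             T      F
T  T  F  F         F          T          F              T             T            F             F      F
T  F  T  T         F          T          F              T             T            T             F      T
T  F  T  F         T          T          F              T             T            T             T      T
T  F  F  T         F          T          F              T             T            T             F      T
T  F  F  F         T          T          F              T             T            T             T      T
F  T  T  T         T          T          F              F             F            T             T      T
F  T  T  F         F          T          F              F             F            T             F      T
F  T  F  T         T          T          F              F             F            T             T      T
F  T  F  F         F          T          F              F             F            T             F      T
F  F  T  T         F          T          F              F             T            T             F      T
F  F  T  F         T          T          F              F             T            T             T      T
F  F  F  T         F          T          F              F             T            T             F      T
F  F  F  F         T          T          F              F             T            T             T      T
The formula is true on 12 of the 16 rows.

12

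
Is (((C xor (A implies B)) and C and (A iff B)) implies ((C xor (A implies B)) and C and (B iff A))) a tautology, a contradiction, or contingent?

tautology

  A   |   B   |   C   ||   φ  
False | False | False ||  True
False | False |  True ||  True
False |  True | False ||  True
False |  True |  True ||  True
 True | False | False ||  True
 True | False |  True ||  True
 True |  True | False ||  True
 True |  True |  True ||  True
Every row is True, so the formula is a tautology.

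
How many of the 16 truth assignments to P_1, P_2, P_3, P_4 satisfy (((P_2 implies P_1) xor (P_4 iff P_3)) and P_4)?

P_1 | P_2 | P_3 | P_4 || (P_2 implies P_1) | (P_4 iff P_3) | φ
 1  |  1  |  1  |  1  ||         1         |       1       | 0
 1  |  1  |  1  |  0  ||         1         |       0       | 0
 1  |  1  |  0  |  1  ||         1         |       0       | 1
 1  |  1  |  0  |  0  ||         1         |       1       | 0
 1  |  0  |  1  |  1  ||         1         |       1       | 0
 1  |  0  |  1  |  0  ||         1         |       0       | 0
 1  |  0  |  0  |  1  ||         1         |       0       | 1
 1  |  0  |  0  |  0  ||         1         |       1       | 0
 0  |  1  |  1  |  1  ||         0         |       1       | 1
 0  |  1  |  1  |  0  ||         0         |       0       | 0
 0  |  1  |  0  |  1  ||         0         |       0       | 0
 0  |  1  |  0  |  0  ||         0         |       1       | 0
 0  |  0  |  1  |  1  ||         1         |       1       | 0
 0  |  0  |  1  |  0  ||         1         |       0       | 0
 0  |  0  |  0  |  1  ||         1         |       0       | 1
 0  |  0  |  0  |  0  ||         1         |       1       | 0
The formula is true on 4 of the 16 rows.

4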